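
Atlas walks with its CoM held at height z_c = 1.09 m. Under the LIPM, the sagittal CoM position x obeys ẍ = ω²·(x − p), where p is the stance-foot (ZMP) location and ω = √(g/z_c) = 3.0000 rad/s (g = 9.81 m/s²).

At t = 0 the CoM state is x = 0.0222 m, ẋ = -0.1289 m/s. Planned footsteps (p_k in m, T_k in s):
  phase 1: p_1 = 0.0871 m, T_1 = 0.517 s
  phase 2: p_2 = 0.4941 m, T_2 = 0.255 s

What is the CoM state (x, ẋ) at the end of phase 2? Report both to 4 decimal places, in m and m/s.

phase 1: p=0.0871, T=0.517, ωT=1.551000, cosh=2.464110, sinh=2.252074; start (x,ẋ)=(0.022200, -0.128900) → end (x,ẋ)=(-0.169585, -0.756103)
phase 2: p=0.4941, T=0.255, ωT=0.765000, cosh=1.307164, sinh=0.841830; start (x,ẋ)=(-0.169585, -0.756103) → end (x,ẋ)=(-0.585615, -2.664480)

x = -0.5856, ẋ = -2.6645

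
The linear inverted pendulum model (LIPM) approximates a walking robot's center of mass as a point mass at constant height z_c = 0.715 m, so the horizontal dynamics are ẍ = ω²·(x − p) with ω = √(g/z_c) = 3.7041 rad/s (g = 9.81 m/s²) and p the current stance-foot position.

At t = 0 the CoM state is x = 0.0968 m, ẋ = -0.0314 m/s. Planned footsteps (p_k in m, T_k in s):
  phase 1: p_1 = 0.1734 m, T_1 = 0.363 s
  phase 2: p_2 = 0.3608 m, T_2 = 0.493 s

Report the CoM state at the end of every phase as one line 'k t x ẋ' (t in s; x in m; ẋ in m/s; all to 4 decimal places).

1 0.3630 0.0013 -0.5716
2 0.8560 -1.2510 -5.8480

phase 1: p=0.1734, T=0.363, ωT=1.344588, cosh=2.048627, sinh=1.787980; start (x,ẋ)=(0.096800, -0.031400) → end (x,ẋ)=(0.001318, -0.571638)
phase 2: p=0.3608, T=0.493, ωT=1.826121, cosh=3.185396, sinh=3.024359; start (x,ẋ)=(0.001318, -0.571638) → end (x,ẋ)=(-1.251027, -5.847995)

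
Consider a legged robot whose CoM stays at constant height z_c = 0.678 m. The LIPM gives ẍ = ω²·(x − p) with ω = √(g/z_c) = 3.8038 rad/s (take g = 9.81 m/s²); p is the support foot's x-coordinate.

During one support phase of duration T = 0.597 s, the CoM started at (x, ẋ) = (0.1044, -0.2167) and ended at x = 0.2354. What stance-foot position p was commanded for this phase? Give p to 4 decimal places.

p = 0.0007

ωT = 3.8038·0.597 = 2.270869; cosh(ωT) = 4.895517, sinh(ωT) = 4.792295
x(T) = p + (x₀−p)·cosh(ωT) + (ẋ₀/ω)·sinh(ωT) ⇒ p·(1 − cosh) = x(T) − x₀·cosh − (ẋ₀/ω)·sinh
numerator   = 0.2354 − (0.1044)·4.895517 − (-0.2167/3.8038)·4.792295 = -0.002678
denominator = 1 − 4.895517 = -3.895517
p = -0.002678 / -3.895517 = 0.0007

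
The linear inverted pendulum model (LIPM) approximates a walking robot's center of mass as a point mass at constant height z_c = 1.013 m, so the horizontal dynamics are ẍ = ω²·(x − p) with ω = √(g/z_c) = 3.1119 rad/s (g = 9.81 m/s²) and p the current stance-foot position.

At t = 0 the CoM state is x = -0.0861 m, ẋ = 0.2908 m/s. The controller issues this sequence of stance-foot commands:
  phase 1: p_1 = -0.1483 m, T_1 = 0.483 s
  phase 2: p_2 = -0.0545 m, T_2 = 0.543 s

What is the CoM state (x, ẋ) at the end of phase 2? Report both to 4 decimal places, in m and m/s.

phase 1: p=-0.1483, T=0.483, ωT=1.503048, cosh=2.358910, sinh=2.136459; start (x,ẋ)=(-0.086100, 0.290800) → end (x,ẋ)=(0.198071, 1.099504)
phase 2: p=-0.0545, T=0.543, ωT=1.689762, cosh=2.801376, sinh=2.616813; start (x,ẋ)=(0.198071, 1.099504) → end (x,ẋ)=(1.577627, 5.136881)

x = 1.5776, ẋ = 5.1369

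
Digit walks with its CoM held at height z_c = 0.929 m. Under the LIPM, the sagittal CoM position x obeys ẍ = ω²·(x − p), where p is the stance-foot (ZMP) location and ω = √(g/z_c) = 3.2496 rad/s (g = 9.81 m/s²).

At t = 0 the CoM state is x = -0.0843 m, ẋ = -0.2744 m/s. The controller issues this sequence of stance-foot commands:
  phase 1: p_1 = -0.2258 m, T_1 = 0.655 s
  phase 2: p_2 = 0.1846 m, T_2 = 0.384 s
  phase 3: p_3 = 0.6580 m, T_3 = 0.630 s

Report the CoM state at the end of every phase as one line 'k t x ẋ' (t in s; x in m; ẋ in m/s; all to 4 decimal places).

phase 1: p=-0.2258, T=0.655, ωT=2.128488, cosh=4.260585, sinh=4.141568; start (x,ẋ)=(-0.084300, -0.274400) → end (x,ẋ)=(0.027354, 0.735265)
phase 2: p=0.1846, T=0.384, ωT=1.247846, cosh=1.884978, sinh=1.597856; start (x,ẋ)=(0.027354, 0.735265) → end (x,ẋ)=(0.249731, 0.569475)
phase 3: p=0.6580, T=0.630, ωT=2.047248, cosh=3.937821, sinh=3.808732; start (x,ẋ)=(0.249731, 0.569475) → end (x,ẋ)=(-0.282233, -2.810602)

1 0.6550 0.0274 0.7353
2 1.0390 0.2497 0.5695
3 1.6690 -0.2822 -2.8106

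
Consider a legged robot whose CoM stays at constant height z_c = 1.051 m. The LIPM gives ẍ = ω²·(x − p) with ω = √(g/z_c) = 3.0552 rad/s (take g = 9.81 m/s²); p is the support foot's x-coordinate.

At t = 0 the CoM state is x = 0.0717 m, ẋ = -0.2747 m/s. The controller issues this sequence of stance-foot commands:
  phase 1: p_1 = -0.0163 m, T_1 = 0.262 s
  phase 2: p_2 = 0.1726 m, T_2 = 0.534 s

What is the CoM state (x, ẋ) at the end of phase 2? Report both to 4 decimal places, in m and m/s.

phase 1: p=-0.0163, T=0.262, ωT=0.800462, cosh=1.337846, sinh=0.888725; start (x,ẋ)=(0.071700, -0.274700) → end (x,ẋ)=(0.021523, -0.128566)
phase 2: p=0.1726, T=0.534, ωT=1.631477, cosh=2.653529, sinh=2.457889; start (x,ẋ)=(0.021523, -0.128566) → end (x,ẋ)=(-0.331717, -1.475641)

x = -0.3317, ẋ = -1.4756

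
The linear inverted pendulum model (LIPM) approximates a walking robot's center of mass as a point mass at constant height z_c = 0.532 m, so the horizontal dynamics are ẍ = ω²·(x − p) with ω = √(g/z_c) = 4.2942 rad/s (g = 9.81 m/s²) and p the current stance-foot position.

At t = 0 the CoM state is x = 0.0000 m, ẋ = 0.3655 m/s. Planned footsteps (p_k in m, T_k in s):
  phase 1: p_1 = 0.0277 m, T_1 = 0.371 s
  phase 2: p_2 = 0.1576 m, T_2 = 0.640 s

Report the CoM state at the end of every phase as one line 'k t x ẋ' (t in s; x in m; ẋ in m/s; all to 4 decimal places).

phase 1: p=0.0277, T=0.371, ωT=1.593148, cosh=2.561248, sinh=2.357963; start (x,ẋ)=(0.000000, 0.365500) → end (x,ẋ)=(0.157451, 0.655658)
phase 2: p=0.1576, T=0.640, ωT=2.748288, cosh=7.839956, sinh=7.775919; start (x,ẋ)=(0.157451, 0.655658) → end (x,ẋ)=(1.343695, 5.135355)

1 0.3710 0.1575 0.6557
2 1.0110 1.3437 5.1354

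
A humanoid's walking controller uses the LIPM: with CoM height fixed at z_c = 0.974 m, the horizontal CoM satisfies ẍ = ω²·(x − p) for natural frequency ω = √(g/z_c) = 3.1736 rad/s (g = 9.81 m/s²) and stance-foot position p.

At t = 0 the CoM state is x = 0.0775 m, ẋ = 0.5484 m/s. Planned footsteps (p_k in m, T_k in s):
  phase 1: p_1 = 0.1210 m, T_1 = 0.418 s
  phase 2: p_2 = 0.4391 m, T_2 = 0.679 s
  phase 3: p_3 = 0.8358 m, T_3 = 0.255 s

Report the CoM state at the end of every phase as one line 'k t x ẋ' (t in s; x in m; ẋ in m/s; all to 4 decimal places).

phase 1: p=0.1210, T=0.418, ωT=1.326565, cosh=2.016732, sinh=1.751345; start (x,ẋ)=(0.077500, 0.548400) → end (x,ẋ)=(0.335906, 0.864200)
phase 2: p=0.4391, T=0.679, ωT=2.154874, cosh=4.371362, sinh=4.255444; start (x,ẋ)=(0.335906, 0.864200) → end (x,ẋ)=(1.146796, 2.384083)
phase 3: p=0.8358, T=0.255, ωT=0.809268, cosh=1.345723, sinh=0.900540; start (x,ẋ)=(1.146796, 2.384083) → end (x,ẋ)=(1.930821, 4.097127)

1 0.4180 0.3359 0.8642
2 1.0970 1.1468 2.3841
3 1.3520 1.9308 4.0971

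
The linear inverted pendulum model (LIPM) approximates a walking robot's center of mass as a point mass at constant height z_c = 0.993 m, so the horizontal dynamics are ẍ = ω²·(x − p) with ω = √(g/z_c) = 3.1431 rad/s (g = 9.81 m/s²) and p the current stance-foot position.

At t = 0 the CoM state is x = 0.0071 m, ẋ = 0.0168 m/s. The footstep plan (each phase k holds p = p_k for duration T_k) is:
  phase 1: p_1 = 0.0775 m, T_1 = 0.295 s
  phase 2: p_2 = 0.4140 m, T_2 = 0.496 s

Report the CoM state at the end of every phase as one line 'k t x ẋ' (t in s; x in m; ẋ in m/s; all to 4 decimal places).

1 0.2950 -0.0197 -0.2113
2 0.7910 -0.8152 -3.6213

phase 1: p=0.0775, T=0.295, ωT=0.927214, cosh=1.461557, sinh=1.065902; start (x,ẋ)=(0.007100, 0.016800) → end (x,ẋ)=(-0.019696, -0.211303)
phase 2: p=0.4140, T=0.496, ωT=1.558978, cosh=2.482155, sinh=2.271804; start (x,ẋ)=(-0.019696, -0.211303) → end (x,ẋ)=(-0.815229, -3.621297)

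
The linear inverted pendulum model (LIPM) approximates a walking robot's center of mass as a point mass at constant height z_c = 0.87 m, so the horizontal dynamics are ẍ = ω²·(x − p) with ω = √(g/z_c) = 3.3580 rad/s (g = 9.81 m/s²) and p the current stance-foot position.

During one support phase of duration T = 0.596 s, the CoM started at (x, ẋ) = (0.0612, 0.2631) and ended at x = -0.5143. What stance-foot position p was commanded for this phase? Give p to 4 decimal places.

ωT = 3.3580·0.596 = 2.001368; cosh(ωT) = 3.767161, sinh(ωT) = 3.632010
x(T) = p + (x₀−p)·cosh(ωT) + (ẋ₀/ω)·sinh(ωT) ⇒ p·(1 − cosh) = x(T) − x₀·cosh − (ẋ₀/ω)·sinh
numerator   = -0.5143 − (0.0612)·3.767161 − (0.2631/3.3580)·3.632010 = -1.029419
denominator = 1 − 3.767161 = -2.767161
p = -1.029419 / -2.767161 = 0.3720

p = 0.3720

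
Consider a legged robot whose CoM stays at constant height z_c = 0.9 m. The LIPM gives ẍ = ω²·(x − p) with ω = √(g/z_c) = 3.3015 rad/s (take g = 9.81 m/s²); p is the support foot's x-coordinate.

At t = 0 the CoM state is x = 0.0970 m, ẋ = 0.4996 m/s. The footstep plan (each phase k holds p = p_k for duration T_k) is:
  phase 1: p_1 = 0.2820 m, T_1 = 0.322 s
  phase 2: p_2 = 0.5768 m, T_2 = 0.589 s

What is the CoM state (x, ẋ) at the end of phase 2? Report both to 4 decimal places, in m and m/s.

phase 1: p=0.2820, T=0.322, ωT=1.063083, cosh=1.620336, sinh=1.274947; start (x,ẋ)=(0.097000, 0.499600) → end (x,ẋ)=(0.175169, 0.030811)
phase 2: p=0.5768, T=0.589, ωT=1.944583, cosh=3.566883, sinh=3.423836; start (x,ẋ)=(0.175169, 0.030811) → end (x,ẋ)=(-0.823817, -4.430052)

x = -0.8238, ẋ = -4.4301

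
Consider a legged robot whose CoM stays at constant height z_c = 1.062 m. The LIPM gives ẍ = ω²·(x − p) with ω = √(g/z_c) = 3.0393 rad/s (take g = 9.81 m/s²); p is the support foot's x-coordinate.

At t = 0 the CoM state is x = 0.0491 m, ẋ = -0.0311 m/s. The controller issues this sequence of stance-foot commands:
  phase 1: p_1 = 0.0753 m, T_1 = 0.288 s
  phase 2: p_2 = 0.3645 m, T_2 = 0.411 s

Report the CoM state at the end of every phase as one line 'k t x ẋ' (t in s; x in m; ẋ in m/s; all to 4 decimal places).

phase 1: p=0.0753, T=0.288, ωT=0.875318, cosh=1.408184, sinh=0.991455; start (x,ẋ)=(0.049100, -0.031100) → end (x,ẋ)=(0.028260, -0.122744)
phase 2: p=0.3645, T=0.411, ωT=1.249152, cosh=1.887067, sinh=1.600319; start (x,ẋ)=(0.028260, -0.122744) → end (x,ẋ)=(-0.334636, -1.867044)

1 0.2880 0.0283 -0.1227
2 0.6990 -0.3346 -1.8670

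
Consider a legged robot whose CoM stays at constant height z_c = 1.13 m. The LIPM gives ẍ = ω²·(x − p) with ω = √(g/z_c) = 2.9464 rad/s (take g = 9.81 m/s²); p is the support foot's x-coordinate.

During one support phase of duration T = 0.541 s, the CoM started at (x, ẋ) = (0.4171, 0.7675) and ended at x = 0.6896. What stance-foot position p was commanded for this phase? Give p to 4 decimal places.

ωT = 2.9464·0.541 = 1.594002; cosh(ωT) = 2.563263, sinh(ωT) = 2.360152
x(T) = p + (x₀−p)·cosh(ωT) + (ẋ₀/ω)·sinh(ωT) ⇒ p·(1 − cosh) = x(T) − x₀·cosh − (ẋ₀/ω)·sinh
numerator   = 0.6896 − (0.4171)·2.563263 − (0.7675/2.9464)·2.360152 = -0.994327
denominator = 1 − 2.563263 = -1.563263
p = -0.994327 / -1.563263 = 0.6361

p = 0.6361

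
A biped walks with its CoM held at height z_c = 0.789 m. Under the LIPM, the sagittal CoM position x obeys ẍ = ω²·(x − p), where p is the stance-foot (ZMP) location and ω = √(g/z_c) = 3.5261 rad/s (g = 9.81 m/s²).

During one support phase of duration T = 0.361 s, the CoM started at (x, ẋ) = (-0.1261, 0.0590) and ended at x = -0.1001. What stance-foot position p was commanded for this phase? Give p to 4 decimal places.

ωT = 3.5261·0.361 = 1.272922; cosh(ωT) = 1.925643, sinh(ωT) = 1.645630
x(T) = p + (x₀−p)·cosh(ωT) + (ẋ₀/ω)·sinh(ωT) ⇒ p·(1 − cosh) = x(T) − x₀·cosh − (ẋ₀/ω)·sinh
numerator   = -0.1001 − (-0.1261)·1.925643 − (0.0590/3.5261)·1.645630 = 0.115188
denominator = 1 − 1.925643 = -0.925643
p = 0.115188 / -0.925643 = -0.1244

p = -0.1244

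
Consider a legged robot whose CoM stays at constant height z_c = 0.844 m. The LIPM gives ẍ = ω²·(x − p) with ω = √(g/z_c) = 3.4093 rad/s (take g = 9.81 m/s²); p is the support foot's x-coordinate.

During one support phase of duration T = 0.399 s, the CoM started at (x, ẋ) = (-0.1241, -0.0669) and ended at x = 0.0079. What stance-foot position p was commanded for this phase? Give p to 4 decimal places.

p = -0.2798

ωT = 3.4093·0.399 = 1.360311; cosh(ωT) = 2.076993, sinh(ωT) = 1.820411
x(T) = p + (x₀−p)·cosh(ωT) + (ẋ₀/ω)·sinh(ωT) ⇒ p·(1 − cosh) = x(T) − x₀·cosh − (ẋ₀/ω)·sinh
numerator   = 0.0079 − (-0.1241)·2.076993 − (-0.0669/3.4093)·1.820411 = 0.301376
denominator = 1 − 2.076993 = -1.076993
p = 0.301376 / -1.076993 = -0.2798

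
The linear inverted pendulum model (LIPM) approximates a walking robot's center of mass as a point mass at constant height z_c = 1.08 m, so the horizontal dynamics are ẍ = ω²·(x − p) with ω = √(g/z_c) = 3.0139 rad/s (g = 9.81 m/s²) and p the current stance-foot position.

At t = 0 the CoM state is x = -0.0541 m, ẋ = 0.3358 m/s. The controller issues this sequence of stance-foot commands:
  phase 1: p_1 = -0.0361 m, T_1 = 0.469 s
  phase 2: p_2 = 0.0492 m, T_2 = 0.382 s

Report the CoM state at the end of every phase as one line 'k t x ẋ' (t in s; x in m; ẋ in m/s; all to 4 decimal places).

1 0.4690 0.1401 0.6261
2 0.8510 0.5030 1.4790

phase 1: p=-0.0361, T=0.469, ωT=1.413519, cosh=2.176840, sinh=1.933555; start (x,ẋ)=(-0.054100, 0.335800) → end (x,ẋ)=(0.140148, 0.626087)
phase 2: p=0.0492, T=0.382, ωT=1.151310, cosh=1.739277, sinh=1.423055; start (x,ẋ)=(0.140148, 0.626087) → end (x,ẋ)=(0.502999, 1.479010)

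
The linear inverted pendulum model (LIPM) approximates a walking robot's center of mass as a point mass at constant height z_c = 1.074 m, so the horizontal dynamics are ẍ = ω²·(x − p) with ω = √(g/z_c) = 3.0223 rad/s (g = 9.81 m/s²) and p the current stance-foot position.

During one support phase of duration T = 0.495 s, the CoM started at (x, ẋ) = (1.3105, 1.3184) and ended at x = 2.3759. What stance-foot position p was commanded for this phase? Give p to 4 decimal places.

p = 1.2059

ωT = 3.0223·0.495 = 1.496039; cosh(ωT) = 2.343993, sinh(ωT) = 2.119977
x(T) = p + (x₀−p)·cosh(ωT) + (ẋ₀/ω)·sinh(ωT) ⇒ p·(1 − cosh) = x(T) − x₀·cosh − (ẋ₀/ω)·sinh
numerator   = 2.3759 − (1.3105)·2.343993 − (1.3184/3.0223)·2.119977 = -1.620688
denominator = 1 − 2.343993 = -1.343993
p = -1.620688 / -1.343993 = 1.2059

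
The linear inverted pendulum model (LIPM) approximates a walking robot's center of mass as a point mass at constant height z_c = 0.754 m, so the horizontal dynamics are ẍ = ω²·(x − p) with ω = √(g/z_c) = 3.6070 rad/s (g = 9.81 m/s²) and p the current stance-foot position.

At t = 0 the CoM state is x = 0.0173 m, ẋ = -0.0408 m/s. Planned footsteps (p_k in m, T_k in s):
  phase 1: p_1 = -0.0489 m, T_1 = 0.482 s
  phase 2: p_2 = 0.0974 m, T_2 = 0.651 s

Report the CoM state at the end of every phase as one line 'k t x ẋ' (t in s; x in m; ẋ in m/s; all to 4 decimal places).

1 0.4820 0.1140 0.5386
2 1.1330 0.9596 3.1558

phase 1: p=-0.0489, T=0.482, ωT=1.738574, cosh=2.932498, sinh=2.756727; start (x,ẋ)=(0.017300, -0.040800) → end (x,ẋ)=(0.114049, 0.538615)
phase 2: p=0.0974, T=0.651, ωT=2.348157, cosh=5.280904, sinh=5.185359; start (x,ẋ)=(0.114049, 0.538615) → end (x,ẋ)=(0.959625, 3.155770)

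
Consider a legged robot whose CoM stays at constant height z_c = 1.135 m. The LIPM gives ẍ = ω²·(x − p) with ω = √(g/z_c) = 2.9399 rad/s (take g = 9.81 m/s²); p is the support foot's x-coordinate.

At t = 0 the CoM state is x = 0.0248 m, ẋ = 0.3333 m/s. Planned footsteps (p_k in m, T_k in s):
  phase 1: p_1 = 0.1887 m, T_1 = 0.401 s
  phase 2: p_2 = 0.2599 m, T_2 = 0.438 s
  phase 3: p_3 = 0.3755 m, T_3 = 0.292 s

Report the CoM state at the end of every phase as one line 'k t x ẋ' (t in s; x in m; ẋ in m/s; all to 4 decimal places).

phase 1: p=0.1887, T=0.401, ωT=1.178900, cosh=1.779206, sinh=1.471590; start (x,ẋ)=(0.024800, 0.333300) → end (x,ẋ)=(0.063924, -0.116075)
phase 2: p=0.2599, T=0.438, ωT=1.287676, cosh=1.950133, sinh=1.674222; start (x,ẋ)=(0.063924, -0.116075) → end (x,ẋ)=(-0.188382, -1.190965)
phase 3: p=0.3755, T=0.292, ωT=0.858451, cosh=1.391660, sinh=0.967842; start (x,ẋ)=(-0.188382, -1.190965) → end (x,ẋ)=(-0.801309, -3.261867)

1 0.4010 0.0639 -0.1161
2 0.8390 -0.1884 -1.1910
3 1.1310 -0.8013 -3.2619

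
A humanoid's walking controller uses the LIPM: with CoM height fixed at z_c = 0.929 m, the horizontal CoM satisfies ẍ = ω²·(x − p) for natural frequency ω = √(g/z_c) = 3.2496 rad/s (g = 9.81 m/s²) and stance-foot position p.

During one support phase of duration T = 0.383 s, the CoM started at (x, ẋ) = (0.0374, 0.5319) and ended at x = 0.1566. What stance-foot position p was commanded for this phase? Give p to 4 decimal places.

ωT = 3.2496·0.383 = 1.244597; cosh(ωT) = 1.879796, sinh(ωT) = 1.591739
x(T) = p + (x₀−p)·cosh(ωT) + (ẋ₀/ω)·sinh(ωT) ⇒ p·(1 − cosh) = x(T) − x₀·cosh − (ẋ₀/ω)·sinh
numerator   = 0.1566 − (0.0374)·1.879796 − (0.5319/3.2496)·1.591739 = -0.174243
denominator = 1 − 1.879796 = -0.879796
p = -0.174243 / -0.879796 = 0.1980

p = 0.1980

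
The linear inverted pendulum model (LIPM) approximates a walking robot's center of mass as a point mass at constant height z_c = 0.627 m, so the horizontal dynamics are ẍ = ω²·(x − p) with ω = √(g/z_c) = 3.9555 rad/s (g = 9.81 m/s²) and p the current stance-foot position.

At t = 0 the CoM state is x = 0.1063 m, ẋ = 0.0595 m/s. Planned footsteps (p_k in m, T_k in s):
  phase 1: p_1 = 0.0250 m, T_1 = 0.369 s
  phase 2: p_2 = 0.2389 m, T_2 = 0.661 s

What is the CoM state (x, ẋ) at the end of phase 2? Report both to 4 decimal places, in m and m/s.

x = 1.6031, ẋ = 5.4534

phase 1: p=0.0250, T=0.369, ωT=1.459579, cosh=2.268242, sinh=2.035908; start (x,ẋ)=(0.106300, 0.059500) → end (x,ẋ)=(0.240033, 0.789672)
phase 2: p=0.2389, T=0.661, ωT=2.614586, cosh=6.867375, sinh=6.794177; start (x,ẋ)=(0.240033, 0.789672) → end (x,ẋ)=(1.603062, 5.453419)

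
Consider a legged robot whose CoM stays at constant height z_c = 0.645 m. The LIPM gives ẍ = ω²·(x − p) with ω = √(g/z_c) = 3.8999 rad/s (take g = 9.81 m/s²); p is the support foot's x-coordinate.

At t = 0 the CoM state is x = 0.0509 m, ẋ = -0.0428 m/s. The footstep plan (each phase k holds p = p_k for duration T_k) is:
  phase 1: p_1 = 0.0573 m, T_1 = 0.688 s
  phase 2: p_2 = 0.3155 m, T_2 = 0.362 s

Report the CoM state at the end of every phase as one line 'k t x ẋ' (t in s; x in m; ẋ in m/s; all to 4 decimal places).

1 0.6880 -0.0696 -0.4963
2 1.0500 -0.7672 -3.9772

phase 1: p=0.0573, T=0.688, ωT=2.683131, cosh=7.349591, sinh=7.281242; start (x,ẋ)=(0.050900, -0.042800) → end (x,ẋ)=(-0.069646, -0.496298)
phase 2: p=0.3155, T=0.362, ωT=1.411764, cosh=2.173450, sinh=1.929737; start (x,ẋ)=(-0.069646, -0.496298) → end (x,ẋ)=(-0.767173, -3.977205)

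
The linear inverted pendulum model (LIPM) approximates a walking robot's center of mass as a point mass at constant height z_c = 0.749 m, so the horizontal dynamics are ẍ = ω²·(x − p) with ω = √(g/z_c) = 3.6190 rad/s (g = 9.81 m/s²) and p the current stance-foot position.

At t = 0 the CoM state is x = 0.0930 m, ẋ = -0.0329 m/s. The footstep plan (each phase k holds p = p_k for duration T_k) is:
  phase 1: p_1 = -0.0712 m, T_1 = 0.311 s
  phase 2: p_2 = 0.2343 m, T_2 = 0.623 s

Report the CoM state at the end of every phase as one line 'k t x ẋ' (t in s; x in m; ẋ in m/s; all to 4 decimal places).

phase 1: p=-0.0712, T=0.311, ωT=1.125509, cosh=1.703136, sinh=1.378649; start (x,ẋ)=(0.093000, -0.032900) → end (x,ẋ)=(0.195922, 0.763215)
phase 2: p=0.2343, T=0.623, ωT=2.254637, cosh=4.818372, sinh=4.713461; start (x,ẋ)=(0.195922, 0.763215) → end (x,ẋ)=(1.043406, 3.022797)

1 0.3110 0.1959 0.7632
2 0.9340 1.0434 3.0228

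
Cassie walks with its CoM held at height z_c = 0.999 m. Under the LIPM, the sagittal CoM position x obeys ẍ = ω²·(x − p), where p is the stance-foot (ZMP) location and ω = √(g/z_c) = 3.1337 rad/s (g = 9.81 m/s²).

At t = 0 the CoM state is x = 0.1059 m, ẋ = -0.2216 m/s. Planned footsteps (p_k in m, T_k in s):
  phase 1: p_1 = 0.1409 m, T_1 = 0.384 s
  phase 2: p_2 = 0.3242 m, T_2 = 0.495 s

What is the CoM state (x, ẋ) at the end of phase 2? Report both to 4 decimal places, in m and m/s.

x = -0.9570, ẋ = -3.9002

phase 1: p=0.1409, T=0.384, ωT=1.203341, cosh=1.815708, sinh=1.515519; start (x,ẋ)=(0.105900, -0.221600) → end (x,ẋ)=(-0.029820, -0.568582)
phase 2: p=0.3242, T=0.495, ωT=1.551181, cosh=2.464519, sinh=2.252521; start (x,ẋ)=(-0.029820, -0.568582) → end (x,ẋ)=(-0.956989, -3.900211)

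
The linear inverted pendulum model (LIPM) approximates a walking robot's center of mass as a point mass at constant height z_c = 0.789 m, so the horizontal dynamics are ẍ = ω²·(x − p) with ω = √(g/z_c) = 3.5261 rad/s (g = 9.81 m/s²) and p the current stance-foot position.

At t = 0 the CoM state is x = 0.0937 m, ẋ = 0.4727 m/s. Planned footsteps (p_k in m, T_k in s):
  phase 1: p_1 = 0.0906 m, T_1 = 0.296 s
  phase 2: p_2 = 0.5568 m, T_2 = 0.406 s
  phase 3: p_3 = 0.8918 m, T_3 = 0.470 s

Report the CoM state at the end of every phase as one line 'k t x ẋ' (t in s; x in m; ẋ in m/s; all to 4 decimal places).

phase 1: p=0.0906, T=0.296, ωT=1.043726, cosh=1.595959, sinh=1.243818; start (x,ẋ)=(0.093700, 0.472700) → end (x,ẋ)=(0.262291, 0.768006)
phase 2: p=0.5568, T=0.406, ωT=1.431597, cosh=2.212152, sinh=1.973225; start (x,ẋ)=(0.262291, 0.768006) → end (x,ẋ)=(0.335081, -0.350188)
phase 3: p=0.8918, T=0.470, ωT=1.657267, cosh=2.717808, sinh=2.527149; start (x,ẋ)=(0.335081, -0.350188) → end (x,ẋ)=(-0.872235, -5.912659)

1 0.2960 0.2623 0.7680
2 0.7020 0.3351 -0.3502
3 1.1720 -0.8722 -5.9127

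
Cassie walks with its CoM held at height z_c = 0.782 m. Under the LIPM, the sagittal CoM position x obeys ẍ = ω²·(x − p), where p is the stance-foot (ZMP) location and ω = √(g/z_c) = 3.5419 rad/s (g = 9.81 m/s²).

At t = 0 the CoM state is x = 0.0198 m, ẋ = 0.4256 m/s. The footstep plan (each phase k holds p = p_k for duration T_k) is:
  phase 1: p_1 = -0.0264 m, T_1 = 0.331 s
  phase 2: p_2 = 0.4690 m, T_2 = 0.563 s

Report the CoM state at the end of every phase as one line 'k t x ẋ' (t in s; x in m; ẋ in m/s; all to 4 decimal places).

phase 1: p=-0.0264, T=0.331, ωT=1.172369, cosh=1.769633, sinh=1.460001; start (x,ẋ)=(0.019800, 0.425600) → end (x,ẋ)=(0.230793, 0.992064)
phase 2: p=0.4690, T=0.563, ωT=1.994090, cosh=3.740825, sinh=3.604688; start (x,ẋ)=(0.230793, 0.992064) → end (x,ẋ)=(0.587560, 0.669844)

1 0.3310 0.2308 0.9921
2 0.8940 0.5876 0.6698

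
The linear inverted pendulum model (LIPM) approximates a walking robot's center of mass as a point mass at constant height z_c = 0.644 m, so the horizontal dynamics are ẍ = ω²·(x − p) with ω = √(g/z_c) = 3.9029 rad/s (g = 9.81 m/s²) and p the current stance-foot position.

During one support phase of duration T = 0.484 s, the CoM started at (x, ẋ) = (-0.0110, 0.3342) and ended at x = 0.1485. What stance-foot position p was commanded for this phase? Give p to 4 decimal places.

ωT = 3.9029·0.484 = 1.889004; cosh(ωT) = 3.381999, sinh(ωT) = 3.230777
x(T) = p + (x₀−p)·cosh(ωT) + (ẋ₀/ω)·sinh(ωT) ⇒ p·(1 − cosh) = x(T) − x₀·cosh − (ẋ₀/ω)·sinh
numerator   = 0.1485 − (-0.0110)·3.381999 − (0.3342/3.9029)·3.230777 = -0.090945
denominator = 1 − 3.381999 = -2.381999
p = -0.090945 / -2.381999 = 0.0382

p = 0.0382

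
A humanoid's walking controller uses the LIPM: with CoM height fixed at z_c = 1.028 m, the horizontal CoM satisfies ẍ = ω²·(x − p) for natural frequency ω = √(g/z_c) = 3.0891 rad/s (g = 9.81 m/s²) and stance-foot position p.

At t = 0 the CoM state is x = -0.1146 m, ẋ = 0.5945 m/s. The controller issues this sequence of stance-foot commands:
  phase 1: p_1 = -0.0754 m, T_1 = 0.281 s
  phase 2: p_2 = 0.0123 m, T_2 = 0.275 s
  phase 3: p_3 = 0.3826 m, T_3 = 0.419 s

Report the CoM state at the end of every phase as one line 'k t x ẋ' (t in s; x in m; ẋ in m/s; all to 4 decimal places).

phase 1: p=-0.0754, T=0.281, ωT=0.868037, cosh=1.401002, sinh=0.981228; start (x,ẋ)=(-0.114600, 0.594500) → end (x,ẋ)=(0.058519, 0.714076)
phase 2: p=0.0123, T=0.275, ωT=0.849503, cosh=1.383055, sinh=0.955428; start (x,ẋ)=(0.058519, 0.714076) → end (x,ẋ)=(0.297080, 1.124018)
phase 3: p=0.3826, T=0.419, ωT=1.294333, cosh=1.961321, sinh=1.687240; start (x,ẋ)=(0.297080, 1.124018) → end (x,ẋ)=(0.828797, 1.758825)

1 0.2810 0.0585 0.7141
2 0.5560 0.2971 1.1240
3 0.9750 0.8288 1.7588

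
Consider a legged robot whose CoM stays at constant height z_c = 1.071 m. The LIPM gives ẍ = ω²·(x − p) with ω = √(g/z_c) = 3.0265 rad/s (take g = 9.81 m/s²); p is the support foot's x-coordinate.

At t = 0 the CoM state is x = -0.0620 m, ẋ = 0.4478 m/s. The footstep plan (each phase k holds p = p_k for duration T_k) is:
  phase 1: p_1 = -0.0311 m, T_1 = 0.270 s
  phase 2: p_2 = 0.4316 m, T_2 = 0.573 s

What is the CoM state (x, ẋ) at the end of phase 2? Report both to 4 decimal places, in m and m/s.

phase 1: p=-0.0311, T=0.270, ωT=0.817155, cosh=1.352868, sinh=0.911181; start (x,ẋ)=(-0.062000, 0.447800) → end (x,ẋ)=(0.061915, 0.520602)
phase 2: p=0.4316, T=0.573, ωT=1.734184, cosh=2.920425, sinh=2.743881; start (x,ẋ)=(0.061915, 0.520602) → end (x,ẋ)=(-0.176052, -1.549622)

x = -0.1761, ẋ = -1.5496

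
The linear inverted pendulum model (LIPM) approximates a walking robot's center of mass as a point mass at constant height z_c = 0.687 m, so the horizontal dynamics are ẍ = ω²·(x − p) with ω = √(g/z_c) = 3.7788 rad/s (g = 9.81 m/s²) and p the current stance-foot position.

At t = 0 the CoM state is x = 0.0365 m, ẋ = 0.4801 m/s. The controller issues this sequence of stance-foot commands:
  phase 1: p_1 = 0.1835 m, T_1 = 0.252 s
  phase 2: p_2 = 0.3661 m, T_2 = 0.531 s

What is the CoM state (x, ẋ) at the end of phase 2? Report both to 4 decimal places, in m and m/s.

phase 1: p=0.1835, T=0.252, ωT=0.952258, cosh=1.488711, sinh=1.102842; start (x,ẋ)=(0.036500, 0.480100) → end (x,ẋ)=(0.104777, 0.102119)
phase 2: p=0.3661, T=0.531, ωT=2.006543, cosh=3.786006, sinh=3.651554; start (x,ẋ)=(0.104777, 0.102119) → end (x,ẋ)=(-0.524591, -3.219244)

x = -0.5246, ẋ = -3.2192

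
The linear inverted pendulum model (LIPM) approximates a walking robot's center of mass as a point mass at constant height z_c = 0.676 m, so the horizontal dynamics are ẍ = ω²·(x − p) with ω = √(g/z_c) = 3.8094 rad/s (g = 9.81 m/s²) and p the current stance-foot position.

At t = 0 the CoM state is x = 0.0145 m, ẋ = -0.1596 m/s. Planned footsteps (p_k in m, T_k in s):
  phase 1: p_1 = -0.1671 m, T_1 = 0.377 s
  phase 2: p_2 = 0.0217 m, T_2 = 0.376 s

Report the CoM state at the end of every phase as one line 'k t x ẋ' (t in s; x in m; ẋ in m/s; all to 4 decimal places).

1 0.3770 0.1532 1.0175
2 0.7530 0.8402 3.2414

phase 1: p=-0.1671, T=0.377, ωT=1.436144, cosh=2.221147, sinh=1.983304; start (x,ẋ)=(0.014500, -0.159600) → end (x,ẋ)=(0.153167, 1.017529)
phase 2: p=0.0217, T=0.376, ωT=1.432334, cosh=2.213608, sinh=1.974857; start (x,ẋ)=(0.153167, 1.017529) → end (x,ẋ)=(0.840221, 3.241440)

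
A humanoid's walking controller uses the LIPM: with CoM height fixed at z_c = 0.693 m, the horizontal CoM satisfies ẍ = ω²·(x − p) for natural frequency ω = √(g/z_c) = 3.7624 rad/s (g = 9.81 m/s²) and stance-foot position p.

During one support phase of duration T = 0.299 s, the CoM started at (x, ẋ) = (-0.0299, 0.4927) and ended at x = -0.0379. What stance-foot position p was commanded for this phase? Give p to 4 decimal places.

p = 0.2384

ωT = 3.7624·0.299 = 1.124958; cosh(ωT) = 1.702376, sinh(ωT) = 1.377710
x(T) = p + (x₀−p)·cosh(ωT) + (ẋ₀/ω)·sinh(ωT) ⇒ p·(1 − cosh) = x(T) − x₀·cosh − (ẋ₀/ω)·sinh
numerator   = -0.0379 − (-0.0299)·1.702376 − (0.4927/3.7624)·1.377710 = -0.167415
denominator = 1 − 1.702376 = -0.702376
p = -0.167415 / -0.702376 = 0.2384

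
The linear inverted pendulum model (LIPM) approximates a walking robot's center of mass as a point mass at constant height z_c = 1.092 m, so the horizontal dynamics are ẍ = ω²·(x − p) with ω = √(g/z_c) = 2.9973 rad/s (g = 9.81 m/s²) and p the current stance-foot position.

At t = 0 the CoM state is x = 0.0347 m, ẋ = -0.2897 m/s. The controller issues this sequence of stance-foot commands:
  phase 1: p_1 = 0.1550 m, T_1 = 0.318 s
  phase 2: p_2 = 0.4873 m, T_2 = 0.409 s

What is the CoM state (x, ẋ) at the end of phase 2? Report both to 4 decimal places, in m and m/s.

x = -1.0876, ẋ = -4.4201

phase 1: p=0.1550, T=0.318, ωT=0.953141, cosh=1.489687, sinh=1.104159; start (x,ẋ)=(0.034700, -0.289700) → end (x,ẋ)=(-0.130930, -0.829694)
phase 2: p=0.4873, T=0.409, ωT=1.225896, cosh=1.850356, sinh=1.556861; start (x,ẋ)=(-0.130930, -0.829694) → end (x,ẋ)=(-1.087607, -4.420127)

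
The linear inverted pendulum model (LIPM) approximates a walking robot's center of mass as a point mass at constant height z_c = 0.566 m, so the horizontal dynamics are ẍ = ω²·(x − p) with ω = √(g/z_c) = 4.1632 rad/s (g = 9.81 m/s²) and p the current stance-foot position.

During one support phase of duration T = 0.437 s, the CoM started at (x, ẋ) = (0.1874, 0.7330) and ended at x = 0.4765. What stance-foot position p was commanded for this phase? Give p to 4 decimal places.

p = 0.2981

ωT = 4.1632·0.437 = 1.819318; cosh(ωT) = 3.164895, sinh(ωT) = 3.002758
x(T) = p + (x₀−p)·cosh(ωT) + (ẋ₀/ω)·sinh(ωT) ⇒ p·(1 − cosh) = x(T) − x₀·cosh − (ẋ₀/ω)·sinh
numerator   = 0.4765 − (0.1874)·3.164895 − (0.7330/4.1632)·3.002758 = -0.645286
denominator = 1 − 3.164895 = -2.164895
p = -0.645286 / -2.164895 = 0.2981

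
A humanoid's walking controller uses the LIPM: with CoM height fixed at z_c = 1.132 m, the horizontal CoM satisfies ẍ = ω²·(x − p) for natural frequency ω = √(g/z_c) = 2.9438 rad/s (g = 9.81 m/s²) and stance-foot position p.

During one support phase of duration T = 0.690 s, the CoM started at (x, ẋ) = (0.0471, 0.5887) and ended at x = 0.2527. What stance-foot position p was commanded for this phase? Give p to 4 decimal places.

ωT = 2.9438·0.690 = 2.031222; cosh(ωT) = 3.877286, sinh(ωT) = 3.746111
x(T) = p + (x₀−p)·cosh(ωT) + (ẋ₀/ω)·sinh(ωT) ⇒ p·(1 − cosh) = x(T) − x₀·cosh − (ẋ₀/ω)·sinh
numerator   = 0.2527 − (0.0471)·3.877286 − (0.5887/2.9438)·3.746111 = -0.679066
denominator = 1 − 3.877286 = -2.877286
p = -0.679066 / -2.877286 = 0.2360

p = 0.2360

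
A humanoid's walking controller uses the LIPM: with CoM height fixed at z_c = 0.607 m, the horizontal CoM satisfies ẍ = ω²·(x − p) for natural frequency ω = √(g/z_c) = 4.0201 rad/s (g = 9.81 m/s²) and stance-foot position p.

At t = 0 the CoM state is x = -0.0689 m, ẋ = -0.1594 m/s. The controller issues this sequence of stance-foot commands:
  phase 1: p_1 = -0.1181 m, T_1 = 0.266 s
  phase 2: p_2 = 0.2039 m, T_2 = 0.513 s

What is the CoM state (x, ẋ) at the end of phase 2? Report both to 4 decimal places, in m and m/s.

phase 1: p=-0.1181, T=0.266, ωT=1.069347, cosh=1.628354, sinh=1.285121; start (x,ẋ)=(-0.068900, -0.159400) → end (x,ẋ)=(-0.088941, -0.005377)
phase 2: p=0.2039, T=0.513, ωT=2.062311, cosh=3.995642, sinh=3.868483; start (x,ẋ)=(-0.088941, -0.005377) → end (x,ẋ)=(-0.971362, -4.575656)

x = -0.9714, ẋ = -4.5757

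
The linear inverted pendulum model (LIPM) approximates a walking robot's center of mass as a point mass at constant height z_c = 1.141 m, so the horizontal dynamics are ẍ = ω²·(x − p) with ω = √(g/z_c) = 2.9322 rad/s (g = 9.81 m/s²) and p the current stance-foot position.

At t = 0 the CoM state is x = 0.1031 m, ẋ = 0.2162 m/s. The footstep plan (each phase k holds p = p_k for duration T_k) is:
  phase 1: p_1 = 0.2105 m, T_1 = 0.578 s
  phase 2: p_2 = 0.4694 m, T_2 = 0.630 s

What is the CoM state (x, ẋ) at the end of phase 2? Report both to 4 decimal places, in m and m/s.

x = -0.9561, ẋ = -4.0448

phase 1: p=0.2105, T=0.578, ωT=1.694812, cosh=2.814627, sinh=2.630993; start (x,ẋ)=(0.103100, 0.216200) → end (x,ẋ)=(0.102200, -0.220025)
phase 2: p=0.4694, T=0.630, ωT=1.847286, cosh=3.250123, sinh=3.092459; start (x,ẋ)=(0.102200, -0.220025) → end (x,ẋ)=(-0.956096, -4.044771)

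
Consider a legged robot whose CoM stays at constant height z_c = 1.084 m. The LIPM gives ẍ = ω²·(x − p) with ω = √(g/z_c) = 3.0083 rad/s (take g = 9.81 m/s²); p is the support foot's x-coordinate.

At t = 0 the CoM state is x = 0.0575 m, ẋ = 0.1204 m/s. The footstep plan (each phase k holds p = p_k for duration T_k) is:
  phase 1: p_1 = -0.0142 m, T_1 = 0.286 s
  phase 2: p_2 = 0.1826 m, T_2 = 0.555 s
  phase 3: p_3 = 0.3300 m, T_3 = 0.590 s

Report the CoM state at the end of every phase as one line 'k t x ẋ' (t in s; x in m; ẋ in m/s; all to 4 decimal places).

1 0.2860 0.1246 0.3771
2 0.8410 0.3441 0.5896
3 1.4310 0.9342 1.9105

phase 1: p=-0.0142, T=0.286, ωT=0.860374, cosh=1.393524, sinh=0.970520; start (x,ẋ)=(0.057500, 0.120400) → end (x,ẋ)=(0.124558, 0.377117)
phase 2: p=0.1826, T=0.555, ωT=1.669607, cosh=2.749200, sinh=2.560878; start (x,ẋ)=(0.124558, 0.377117) → end (x,ẋ)=(0.344061, 0.589623)
phase 3: p=0.3300, T=0.590, ωT=1.774897, cosh=3.034587, sinh=2.865086; start (x,ẋ)=(0.344061, 0.589623) → end (x,ẋ)=(0.934222, 1.910452)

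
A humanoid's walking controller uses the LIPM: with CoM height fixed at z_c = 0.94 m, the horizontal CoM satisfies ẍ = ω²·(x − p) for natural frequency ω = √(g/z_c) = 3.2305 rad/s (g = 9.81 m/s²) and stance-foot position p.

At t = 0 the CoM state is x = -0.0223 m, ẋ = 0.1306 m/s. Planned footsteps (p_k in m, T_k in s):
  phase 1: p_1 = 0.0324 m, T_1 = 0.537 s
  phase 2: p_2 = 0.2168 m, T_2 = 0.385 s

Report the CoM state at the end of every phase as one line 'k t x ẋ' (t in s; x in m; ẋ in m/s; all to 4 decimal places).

1 0.5370 -0.0164 -0.1036
2 0.9220 -0.2723 -1.3926

phase 1: p=0.0324, T=0.537, ωT=1.734779, cosh=2.922056, sinh=2.745616; start (x,ẋ)=(-0.022300, 0.130600) → end (x,ẋ)=(-0.016439, -0.103553)
phase 2: p=0.2168, T=0.385, ωT=1.243743, cosh=1.878437, sinh=1.590134; start (x,ẋ)=(-0.016439, -0.103553) → end (x,ẋ)=(-0.272296, -1.392649)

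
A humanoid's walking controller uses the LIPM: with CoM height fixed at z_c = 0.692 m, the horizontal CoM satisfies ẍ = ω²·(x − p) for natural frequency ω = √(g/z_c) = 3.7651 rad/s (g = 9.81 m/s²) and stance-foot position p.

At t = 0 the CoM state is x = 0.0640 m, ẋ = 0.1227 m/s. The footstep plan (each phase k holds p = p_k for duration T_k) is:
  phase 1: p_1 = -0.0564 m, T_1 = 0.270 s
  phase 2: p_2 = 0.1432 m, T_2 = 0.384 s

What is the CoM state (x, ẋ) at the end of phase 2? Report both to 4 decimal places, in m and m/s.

x = 0.5972, ẋ = 1.8584

phase 1: p=-0.0564, T=0.270, ωT=1.016577, cosh=1.562775, sinh=1.200943; start (x,ẋ)=(0.064000, 0.122700) → end (x,ẋ)=(0.170895, 0.736162)
phase 2: p=0.1432, T=0.384, ωT=1.445798, cosh=2.240399, sinh=2.004841; start (x,ẋ)=(0.170895, 0.736162) → end (x,ẋ)=(0.597240, 1.858353)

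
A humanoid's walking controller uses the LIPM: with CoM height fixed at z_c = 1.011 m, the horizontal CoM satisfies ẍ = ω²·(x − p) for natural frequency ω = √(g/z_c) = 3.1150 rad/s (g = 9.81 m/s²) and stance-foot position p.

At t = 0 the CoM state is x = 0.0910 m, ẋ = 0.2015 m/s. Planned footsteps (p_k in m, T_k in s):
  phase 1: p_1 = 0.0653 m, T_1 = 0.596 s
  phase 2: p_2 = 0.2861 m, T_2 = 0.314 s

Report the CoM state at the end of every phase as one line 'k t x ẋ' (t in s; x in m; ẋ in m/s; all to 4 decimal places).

phase 1: p=0.0653, T=0.596, ωT=1.856540, cosh=3.278881, sinh=3.122668; start (x,ẋ)=(0.091000, 0.201500) → end (x,ẋ)=(0.351563, 0.910681)
phase 2: p=0.2861, T=0.314, ωT=0.978110, cosh=1.517723, sinh=1.141702; start (x,ẋ)=(0.351563, 0.910681) → end (x,ẋ)=(0.719236, 1.614976)

1 0.5960 0.3516 0.9107
2 0.9100 0.7192 1.6150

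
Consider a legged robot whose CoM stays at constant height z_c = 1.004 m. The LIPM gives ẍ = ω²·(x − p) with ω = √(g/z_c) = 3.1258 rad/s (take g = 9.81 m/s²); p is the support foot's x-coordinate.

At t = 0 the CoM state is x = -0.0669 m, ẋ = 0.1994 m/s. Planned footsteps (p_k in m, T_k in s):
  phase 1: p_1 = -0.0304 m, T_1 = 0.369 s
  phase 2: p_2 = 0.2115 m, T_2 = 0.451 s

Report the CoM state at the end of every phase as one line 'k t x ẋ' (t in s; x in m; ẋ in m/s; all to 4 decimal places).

1 0.3690 -0.0030 0.1846
2 0.8200 -0.1401 -0.8902

phase 1: p=-0.0304, T=0.369, ωT=1.153420, cosh=1.742284, sinh=1.426729; start (x,ẋ)=(-0.066900, 0.199400) → end (x,ẋ)=(-0.002980, 0.184634)
phase 2: p=0.2115, T=0.451, ωT=1.409736, cosh=2.169541, sinh=1.925333; start (x,ẋ)=(-0.002980, 0.184634) → end (x,ẋ)=(-0.140098, -0.890214)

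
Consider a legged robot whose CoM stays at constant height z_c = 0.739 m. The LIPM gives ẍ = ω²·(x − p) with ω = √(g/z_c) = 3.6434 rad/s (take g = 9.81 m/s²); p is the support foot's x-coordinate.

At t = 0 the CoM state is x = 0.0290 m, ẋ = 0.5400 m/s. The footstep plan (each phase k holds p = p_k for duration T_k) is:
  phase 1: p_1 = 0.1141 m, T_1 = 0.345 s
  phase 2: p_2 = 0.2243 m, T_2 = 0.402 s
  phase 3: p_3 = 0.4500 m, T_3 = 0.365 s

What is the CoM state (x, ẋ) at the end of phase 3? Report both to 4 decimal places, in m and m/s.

x = 0.9009, ẋ = 1.8998

phase 1: p=0.1141, T=0.345, ωT=1.256973, cosh=1.899640, sinh=1.615126; start (x,ẋ)=(0.029000, 0.540000) → end (x,ẋ)=(0.191824, 0.525030)
phase 2: p=0.2243, T=0.402, ωT=1.464647, cosh=2.278587, sinh=2.047428; start (x,ẋ)=(0.191824, 0.525030) → end (x,ẋ)=(0.445343, 0.954067)
phase 3: p=0.4500, T=0.365, ωT=1.329841, cosh=2.022481, sinh=1.757961; start (x,ẋ)=(0.445343, 0.954067) → end (x,ẋ)=(0.900925, 1.899757)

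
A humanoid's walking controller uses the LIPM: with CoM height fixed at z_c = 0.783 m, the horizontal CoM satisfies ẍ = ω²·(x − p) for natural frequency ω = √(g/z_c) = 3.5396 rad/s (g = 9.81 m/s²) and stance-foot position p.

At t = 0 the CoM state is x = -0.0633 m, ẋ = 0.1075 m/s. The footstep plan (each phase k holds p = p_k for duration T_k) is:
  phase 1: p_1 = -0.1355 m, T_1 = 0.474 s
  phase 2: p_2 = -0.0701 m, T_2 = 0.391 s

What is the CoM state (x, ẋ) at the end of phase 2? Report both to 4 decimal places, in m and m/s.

x = 0.8879, ẋ = 3.4420

phase 1: p=-0.1355, T=0.474, ωT=1.677770, cosh=2.770198, sinh=2.583408; start (x,ẋ)=(-0.063300, 0.107500) → end (x,ẋ)=(0.142968, 0.958010)
phase 2: p=-0.0701, T=0.391, ωT=1.383984, cosh=2.120673, sinh=1.870095; start (x,ẋ)=(0.142968, 0.958010) → end (x,ẋ)=(0.887898, 3.442006)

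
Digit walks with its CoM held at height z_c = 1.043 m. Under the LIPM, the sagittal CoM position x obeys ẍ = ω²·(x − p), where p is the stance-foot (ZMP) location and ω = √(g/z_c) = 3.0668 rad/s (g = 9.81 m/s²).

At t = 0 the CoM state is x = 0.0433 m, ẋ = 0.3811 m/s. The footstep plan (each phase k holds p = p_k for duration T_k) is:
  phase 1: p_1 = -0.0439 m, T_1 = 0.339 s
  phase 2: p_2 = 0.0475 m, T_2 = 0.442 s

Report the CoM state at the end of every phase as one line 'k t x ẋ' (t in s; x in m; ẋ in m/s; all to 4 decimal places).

1 0.3390 0.2486 0.9372
2 0.7810 1.0167 3.0549

phase 1: p=-0.0439, T=0.339, ωT=1.039645, cosh=1.590897, sinh=1.237317; start (x,ẋ)=(0.043300, 0.381100) → end (x,ẋ)=(0.248583, 0.937180)
phase 2: p=0.0475, T=0.442, ωT=1.355526, cosh=2.068305, sinh=1.810494; start (x,ẋ)=(0.248583, 0.937180) → end (x,ẋ)=(1.016668, 3.054872)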